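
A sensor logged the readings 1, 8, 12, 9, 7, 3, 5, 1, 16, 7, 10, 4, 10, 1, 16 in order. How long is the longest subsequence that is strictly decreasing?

Negate each value so 'decreasing' becomes 'increasing', then run patience tails on the negated sequence:
-1 → extends → [-1]
-8 → replaces -1 → [-8]
-12 → replaces -8 → [-12]
-9 → extends → [-12, -9]
-7 → extends → [-12, -9, -7]
-3 → extends → [-12, -9, -7, -3]
-5 → replaces -3 → [-12, -9, -7, -5]
-1 → extends → [-12, -9, -7, -5, -1]
-16 → replaces -12 → [-16, -9, -7, -5, -1]
-7 → already a tail → [-16, -9, -7, -5, -1]
-10 → replaces -9 → [-16, -10, -7, -5, -1]
-4 → replaces -1 → [-16, -10, -7, -5, -4]
-10 → already a tail → [-16, -10, -7, -5, -4]
-1 → extends → [-16, -10, -7, -5, -4, -1]
-16 → already a tail → [-16, -10, -7, -5, -4, -1]
Six tails, so the longest strictly decreasing subsequence of the original has length 6.

6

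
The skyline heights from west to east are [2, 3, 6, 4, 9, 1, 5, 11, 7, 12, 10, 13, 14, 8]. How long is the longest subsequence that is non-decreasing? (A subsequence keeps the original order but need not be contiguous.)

8

Track the smallest tail for each achievable length (allowing ties):
2 → extends → [2]
3 → extends → [2, 3]
6 → extends → [2, 3, 6]
4 → replaces 6 → [2, 3, 4]
9 → extends → [2, 3, 4, 9]
1 → replaces 2 → [1, 3, 4, 9]
5 → replaces 9 → [1, 3, 4, 5]
11 → extends → [1, 3, 4, 5, 11]
7 → replaces 11 → [1, 3, 4, 5, 7]
12 → extends → [1, 3, 4, 5, 7, 12]
10 → replaces 12 → [1, 3, 4, 5, 7, 10]
13 → extends → [1, 3, 4, 5, 7, 10, 13]
14 → extends → [1, 3, 4, 5, 7, 10, 13, 14]
8 → replaces 10 → [1, 3, 4, 5, 7, 8, 13, 14]
Eight tails, so the longest non-decreasing subsequence has length 8 (e.g. 2, 3, 6, 9, 11, 12, 13, 14).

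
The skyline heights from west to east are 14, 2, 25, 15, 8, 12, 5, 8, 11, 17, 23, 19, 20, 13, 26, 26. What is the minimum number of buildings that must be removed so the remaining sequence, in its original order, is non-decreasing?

Fewest deletions = n − (longest non-decreasing subsequence).
Patience tails:
14 → extends → [14]
2 → replaces 14 → [2]
25 → extends → [2, 25]
15 → replaces 25 → [2, 15]
8 → replaces 15 → [2, 8]
12 → extends → [2, 8, 12]
5 → replaces 8 → [2, 5, 12]
8 → replaces 12 → [2, 5, 8]
11 → extends → [2, 5, 8, 11]
17 → extends → [2, 5, 8, 11, 17]
23 → extends → [2, 5, 8, 11, 17, 23]
19 → replaces 23 → [2, 5, 8, 11, 17, 19]
20 → extends → [2, 5, 8, 11, 17, 19, 20]
13 → replaces 17 → [2, 5, 8, 11, 13, 19, 20]
26 → extends → [2, 5, 8, 11, 13, 19, 20, 26]
26 → extends → [2, 5, 8, 11, 13, 19, 20, 26, 26]
Longest non-decreasing subsequence has length 9, so deletions = 16 − 9 = 7.

7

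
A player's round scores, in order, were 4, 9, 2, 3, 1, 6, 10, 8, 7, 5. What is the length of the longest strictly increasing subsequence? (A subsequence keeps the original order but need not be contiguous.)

Track the smallest tail for each achievable length (strict):
4 → extends → [4]
9 → extends → [4, 9]
2 → replaces 4 → [2, 9]
3 → replaces 9 → [2, 3]
1 → replaces 2 → [1, 3]
6 → extends → [1, 3, 6]
10 → extends → [1, 3, 6, 10]
8 → replaces 10 → [1, 3, 6, 8]
7 → replaces 8 → [1, 3, 6, 7]
5 → replaces 6 → [1, 3, 5, 7]
Four tails, so the longest strictly increasing subsequence has length 4 (e.g. 2, 3, 6, 10).

4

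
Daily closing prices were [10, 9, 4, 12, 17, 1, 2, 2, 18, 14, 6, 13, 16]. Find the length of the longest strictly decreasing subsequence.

Let dp[i] be the longest strictly decreasing subsequence ending at i:
i:      1  2  3  4  5  6  7  8  9 10 11 12 13
a[i]:  10  9  4 12 17  1  2  2 18 14  6 13 16
dp:     1  2  3  1  1  4  4  4  1  2  3  3  2
Maximum is 4.

4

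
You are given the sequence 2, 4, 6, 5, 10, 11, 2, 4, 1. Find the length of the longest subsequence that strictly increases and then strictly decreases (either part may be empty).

7

inc[i] = longest strictly increasing subsequence ending at i; dec[i] = longest strictly decreasing subsequence starting at i:
i:      1  2  3  4  5  6  7  8  9
a[i]:   2  4  6  5 10 11  2  4  1
inc:    1  2  3  3  4  5  1  2  1
dec:    2  3  4  3  3  3  2  2  1
Best peak at i=6 (value 11): inc=5, dec=3, length 5+3−1 = 7.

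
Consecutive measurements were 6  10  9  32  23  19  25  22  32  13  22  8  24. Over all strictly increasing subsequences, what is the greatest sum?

96

Let S[i] be the best sum of a strictly increasing subsequence ending at i:
i:      1  2  3  4  5  6  7  8  9 10 11 12 13
a[i]:   6 10  9 32 23 19 25 22 32 13 22  8 24
S:      6 16 15 48 39 35 64 57 96 29 57 14 81
Maximum is 96 (e.g. 6 + 10 + 23 + 25 + 32).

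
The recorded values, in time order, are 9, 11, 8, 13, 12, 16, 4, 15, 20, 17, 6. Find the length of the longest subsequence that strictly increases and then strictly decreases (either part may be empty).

inc[i] = longest strictly increasing subsequence ending at i; dec[i] = longest strictly decreasing subsequence starting at i:
i:      1  2  3  4  5  6  7  8  9 10 11
a[i]:   9 11  8 13 12 16  4 15 20 17  6
inc:    1  2  1  3  3  4  1  4  5  5  2
dec:    3  3  2  3  2  3  1  2  3  2  1
Best peak at i=9 (value 20): inc=5, dec=3, length 5+3−1 = 7.

7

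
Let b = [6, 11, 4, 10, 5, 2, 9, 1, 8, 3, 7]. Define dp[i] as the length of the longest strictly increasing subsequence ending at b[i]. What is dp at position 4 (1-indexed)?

2

dp[i] = 1 + max{dp[j] : j<i, b[j]<b[i]} (or 1 if no such j):
i:      1  2  3  4  5  6  7  8  9 10 11
b[i]:   6 11  4 10  5  2  9  1  8  3  7
dp:     1  2  1  2  2  1  3  1  3  2  3
At index 4 the value is 2.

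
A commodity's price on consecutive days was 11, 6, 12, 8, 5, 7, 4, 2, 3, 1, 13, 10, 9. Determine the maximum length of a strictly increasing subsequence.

Let dp[i] be the length of the longest such subsequence ending at index i:
i:      1  2  3  4  5  6  7  8  9 10 11 12 13
a[i]:  11  6 12  8  5  7  4  2  3  1 13 10  9
dp:     1  1  2  2  1  2  1  1  2  1  3  3  3
Maximum dp value is 3.

3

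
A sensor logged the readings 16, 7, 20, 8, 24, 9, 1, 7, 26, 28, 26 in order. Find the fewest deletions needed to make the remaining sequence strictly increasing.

6

Fewest deletions = n − (longest strictly increasing subsequence).
Patience tails:
16 → extends → [16]
7 → replaces 16 → [7]
20 → extends → [7, 20]
8 → replaces 20 → [7, 8]
24 → extends → [7, 8, 24]
9 → replaces 24 → [7, 8, 9]
1 → replaces 7 → [1, 8, 9]
7 → replaces 8 → [1, 7, 9]
26 → extends → [1, 7, 9, 26]
28 → extends → [1, 7, 9, 26, 28]
26 → already a tail → [1, 7, 9, 26, 28]
Longest strictly increasing subsequence has length 5, so deletions = 11 − 5 = 6.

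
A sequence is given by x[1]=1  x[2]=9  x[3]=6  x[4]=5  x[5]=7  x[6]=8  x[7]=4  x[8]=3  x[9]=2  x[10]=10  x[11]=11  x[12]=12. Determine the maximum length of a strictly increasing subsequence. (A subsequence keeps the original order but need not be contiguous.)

Track the smallest tail for each achievable length (strict):
1 → extends → [1]
9 → extends → [1, 9]
6 → replaces 9 → [1, 6]
5 → replaces 6 → [1, 5]
7 → extends → [1, 5, 7]
8 → extends → [1, 5, 7, 8]
4 → replaces 5 → [1, 4, 7, 8]
3 → replaces 4 → [1, 3, 7, 8]
2 → replaces 3 → [1, 2, 7, 8]
10 → extends → [1, 2, 7, 8, 10]
11 → extends → [1, 2, 7, 8, 10, 11]
12 → extends → [1, 2, 7, 8, 10, 11, 12]
Seven tails, so the longest strictly increasing subsequence has length 7 (e.g. 1, 6, 7, 8, 10, 11, 12).

7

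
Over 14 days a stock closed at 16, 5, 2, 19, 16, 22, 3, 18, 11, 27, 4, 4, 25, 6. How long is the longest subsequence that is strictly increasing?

Let dp[i] be the length of the longest such subsequence ending at index i:
i:      1  2  3  4  5  6  7  8  9 10 11 12 13 14
a[i]:  16  5  2 19 16 22  3 18 11 27  4  4 25  6
dp:     1  1  1  2  2  3  2  3  3  4  3  3  4  4
Maximum dp value is 4.

4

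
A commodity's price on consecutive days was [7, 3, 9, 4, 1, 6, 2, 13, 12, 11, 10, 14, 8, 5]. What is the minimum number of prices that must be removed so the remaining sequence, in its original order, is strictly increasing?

9

Fewest deletions = n − (longest strictly increasing subsequence).
Patience tails:
7 → extends → [7]
3 → replaces 7 → [3]
9 → extends → [3, 9]
4 → replaces 9 → [3, 4]
1 → replaces 3 → [1, 4]
6 → extends → [1, 4, 6]
2 → replaces 4 → [1, 2, 6]
13 → extends → [1, 2, 6, 13]
12 → replaces 13 → [1, 2, 6, 12]
11 → replaces 12 → [1, 2, 6, 11]
10 → replaces 11 → [1, 2, 6, 10]
14 → extends → [1, 2, 6, 10, 14]
8 → replaces 10 → [1, 2, 6, 8, 14]
5 → replaces 6 → [1, 2, 5, 8, 14]
Longest strictly increasing subsequence has length 5, so deletions = 14 − 5 = 9.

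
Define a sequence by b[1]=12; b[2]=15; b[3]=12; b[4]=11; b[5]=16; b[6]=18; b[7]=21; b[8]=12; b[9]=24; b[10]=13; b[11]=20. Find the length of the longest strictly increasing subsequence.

6

Track the smallest tail for each achievable length (strict):
12 → extends → [12]
15 → extends → [12, 15]
12 → already a tail → [12, 15]
11 → replaces 12 → [11, 15]
16 → extends → [11, 15, 16]
18 → extends → [11, 15, 16, 18]
21 → extends → [11, 15, 16, 18, 21]
12 → replaces 15 → [11, 12, 16, 18, 21]
24 → extends → [11, 12, 16, 18, 21, 24]
13 → replaces 16 → [11, 12, 13, 18, 21, 24]
20 → replaces 21 → [11, 12, 13, 18, 20, 24]
Six tails, so the longest strictly increasing subsequence has length 6 (e.g. 12, 15, 16, 18, 21, 24).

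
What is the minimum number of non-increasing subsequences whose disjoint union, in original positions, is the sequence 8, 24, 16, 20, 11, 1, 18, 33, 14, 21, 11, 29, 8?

5

Place each on the leftmost legal pile:
8 → new pile 1 (tops now [8])
24 → new pile 2 (tops now [8, 24])
16 → pile 2 (tops now [8, 16])
20 → new pile 3 (tops now [8, 16, 20])
11 → pile 2 (tops now [8, 11, 20])
1 → pile 1 (tops now [1, 11, 20])
18 → pile 3 (tops now [1, 11, 18])
33 → new pile 4 (tops now [1, 11, 18, 33])
14 → pile 3 (tops now [1, 11, 14, 33])
21 → pile 4 (tops now [1, 11, 14, 21])
11 → pile 2 (tops now [1, 11, 14, 21])
29 → new pile 5 (tops now [1, 11, 14, 21, 29])
8 → pile 2 (tops now [1, 8, 14, 21, 29])
Five piles.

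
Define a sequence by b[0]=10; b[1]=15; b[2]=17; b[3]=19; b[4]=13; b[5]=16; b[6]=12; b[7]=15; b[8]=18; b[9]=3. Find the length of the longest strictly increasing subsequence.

4

Track the smallest tail for each achievable length (strict):
10 → extends → [10]
15 → extends → [10, 15]
17 → extends → [10, 15, 17]
19 → extends → [10, 15, 17, 19]
13 → replaces 15 → [10, 13, 17, 19]
16 → replaces 17 → [10, 13, 16, 19]
12 → replaces 13 → [10, 12, 16, 19]
15 → replaces 16 → [10, 12, 15, 19]
18 → replaces 19 → [10, 12, 15, 18]
3 → replaces 10 → [3, 12, 15, 18]
Four tails, so the longest strictly increasing subsequence has length 4 (e.g. 10, 15, 17, 19).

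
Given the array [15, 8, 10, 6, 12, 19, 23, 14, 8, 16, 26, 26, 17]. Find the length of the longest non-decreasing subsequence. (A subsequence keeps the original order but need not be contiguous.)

Let dp[i] be the length of the longest such subsequence ending at index i:
i:      1  2  3  4  5  6  7  8  9 10 11 12 13
a[i]:  15  8 10  6 12 19 23 14  8 16 26 26 17
dp:     1  1  2  1  3  4  5  4  2  5  6  7  6
Maximum dp value is 7.

7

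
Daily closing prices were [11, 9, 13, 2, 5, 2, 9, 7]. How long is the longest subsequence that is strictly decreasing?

4

Let dp[i] be the longest strictly decreasing subsequence ending at i:
i:      1  2  3  4  5  6  7  8
a[i]:  11  9 13  2  5  2  9  7
dp:     1  2  1  3  3  4  2  3
Maximum is 4.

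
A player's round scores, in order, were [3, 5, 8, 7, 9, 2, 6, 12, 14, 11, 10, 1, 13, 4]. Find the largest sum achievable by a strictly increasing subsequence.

Let S[i] be the best sum of a strictly increasing subsequence ending at i:
i:      1  2  3  4  5  6  7  8  9 10 11 12 13 14
a[i]:   3  5  8  7  9  2  6 12 14 11 10  1 13  4
S:      3  8 16 15 25  2 14 37 51 36 35  1 50  7
Maximum is 51 (e.g. 3 + 5 + 8 + 9 + 12 + 14).

51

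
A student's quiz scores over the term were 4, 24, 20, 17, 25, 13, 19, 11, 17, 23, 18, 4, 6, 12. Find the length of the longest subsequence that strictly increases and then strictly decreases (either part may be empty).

inc[i] = longest strictly increasing subsequence ending at i; dec[i] = longest strictly decreasing subsequence starting at i:
i:      1  2  3  4  5  6  7  8  9 10 11 12 13 14
a[i]:   4 24 20 17 25 13 19 11 17 23 18  4  6 12
inc:    1  2  2  2  3  2  3  2  3  4  4  1  2  3
dec:    1  6  5  4  4  3  3  2  2  3  2  1  1  1
Best peak at i=2 (value 24): inc=2, dec=6, length 2+6−1 = 7.

7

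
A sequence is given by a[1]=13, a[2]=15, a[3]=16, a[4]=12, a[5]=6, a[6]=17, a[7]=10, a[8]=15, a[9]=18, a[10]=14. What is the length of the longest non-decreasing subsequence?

5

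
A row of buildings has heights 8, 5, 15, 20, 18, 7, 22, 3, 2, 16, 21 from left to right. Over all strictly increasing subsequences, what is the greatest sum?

Let S[i] be the best sum of a strictly increasing subsequence ending at i:
i:      1  2  3  4  5  6  7  8  9 10 11
a[i]:   8  5 15 20 18  7 22  3  2 16 21
S:      8  5 23 43 41 12 65  3  2 39 64
Maximum is 65 (e.g. 8 + 15 + 20 + 22).

65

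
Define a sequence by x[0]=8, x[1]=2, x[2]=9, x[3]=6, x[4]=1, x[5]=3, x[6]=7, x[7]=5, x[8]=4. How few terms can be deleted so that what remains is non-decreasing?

6

Fewest deletions = n − (longest non-decreasing subsequence).
Patience tails:
8 → extends → [8]
2 → replaces 8 → [2]
9 → extends → [2, 9]
6 → replaces 9 → [2, 6]
1 → replaces 2 → [1, 6]
3 → replaces 6 → [1, 3]
7 → extends → [1, 3, 7]
5 → replaces 7 → [1, 3, 5]
4 → replaces 5 → [1, 3, 4]
Longest non-decreasing subsequence has length 3, so deletions = 9 − 3 = 6.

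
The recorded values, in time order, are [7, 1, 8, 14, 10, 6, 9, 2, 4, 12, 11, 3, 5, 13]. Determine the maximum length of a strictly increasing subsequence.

Track the smallest tail for each achievable length (strict):
7 → extends → [7]
1 → replaces 7 → [1]
8 → extends → [1, 8]
14 → extends → [1, 8, 14]
10 → replaces 14 → [1, 8, 10]
6 → replaces 8 → [1, 6, 10]
9 → replaces 10 → [1, 6, 9]
2 → replaces 6 → [1, 2, 9]
4 → replaces 9 → [1, 2, 4]
12 → extends → [1, 2, 4, 12]
11 → replaces 12 → [1, 2, 4, 11]
3 → replaces 4 → [1, 2, 3, 11]
5 → replaces 11 → [1, 2, 3, 5]
13 → extends → [1, 2, 3, 5, 13]
Five tails, so the longest strictly increasing subsequence has length 5 (e.g. 7, 8, 10, 12, 13).

5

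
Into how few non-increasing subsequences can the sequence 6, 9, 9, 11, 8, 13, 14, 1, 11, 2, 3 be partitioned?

Place each on the leftmost legal pile:
6 → new pile 1 (tops now [6])
9 → new pile 2 (tops now [6, 9])
9 → pile 2 (tops now [6, 9])
11 → new pile 3 (tops now [6, 9, 11])
8 → pile 2 (tops now [6, 8, 11])
13 → new pile 4 (tops now [6, 8, 11, 13])
14 → new pile 5 (tops now [6, 8, 11, 13, 14])
1 → pile 1 (tops now [1, 8, 11, 13, 14])
11 → pile 3 (tops now [1, 8, 11, 13, 14])
2 → pile 2 (tops now [1, 2, 11, 13, 14])
3 → pile 3 (tops now [1, 2, 3, 13, 14])
Five piles.

5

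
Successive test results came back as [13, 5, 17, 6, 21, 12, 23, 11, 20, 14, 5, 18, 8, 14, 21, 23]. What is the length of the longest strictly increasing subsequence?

Let dp[i] be the length of the longest such subsequence ending at index i:
i:      1  2  3  4  5  6  7  8  9 10 11 12 13 14 15 16
a[i]:  13  5 17  6 21 12 23 11 20 14  5 18  8 14 21 23
dp:     1  1  2  2  3  3  4  3  4  4  1  5  3  4  6  7
Maximum dp value is 7.

7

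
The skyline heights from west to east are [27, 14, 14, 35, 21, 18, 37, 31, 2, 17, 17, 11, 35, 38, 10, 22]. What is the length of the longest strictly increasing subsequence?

Track the smallest tail for each achievable length (strict):
27 → extends → [27]
14 → replaces 27 → [14]
14 → already a tail → [14]
35 → extends → [14, 35]
21 → replaces 35 → [14, 21]
18 → replaces 21 → [14, 18]
37 → extends → [14, 18, 37]
31 → replaces 37 → [14, 18, 31]
2 → replaces 14 → [2, 18, 31]
17 → replaces 18 → [2, 17, 31]
17 → already a tail → [2, 17, 31]
11 → replaces 17 → [2, 11, 31]
35 → extends → [2, 11, 31, 35]
38 → extends → [2, 11, 31, 35, 38]
10 → replaces 11 → [2, 10, 31, 35, 38]
22 → replaces 31 → [2, 10, 22, 35, 38]
Five tails, so the longest strictly increasing subsequence has length 5 (e.g. 14, 21, 31, 35, 38).

5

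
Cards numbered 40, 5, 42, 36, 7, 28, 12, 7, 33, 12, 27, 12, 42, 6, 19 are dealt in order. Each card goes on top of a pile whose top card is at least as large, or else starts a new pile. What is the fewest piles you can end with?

Place each on the leftmost legal pile:
40 → new pile 1 (tops now [40])
5 → pile 1 (tops now [5])
42 → new pile 2 (tops now [5, 42])
36 → pile 2 (tops now [5, 36])
7 → pile 2 (tops now [5, 7])
28 → new pile 3 (tops now [5, 7, 28])
12 → pile 3 (tops now [5, 7, 12])
7 → pile 2 (tops now [5, 7, 12])
33 → new pile 4 (tops now [5, 7, 12, 33])
12 → pile 3 (tops now [5, 7, 12, 33])
27 → pile 4 (tops now [5, 7, 12, 27])
12 → pile 3 (tops now [5, 7, 12, 27])
42 → new pile 5 (tops now [5, 7, 12, 27, 42])
6 → pile 2 (tops now [5, 6, 12, 27, 42])
19 → pile 4 (tops now [5, 6, 12, 19, 42])
Five piles.

5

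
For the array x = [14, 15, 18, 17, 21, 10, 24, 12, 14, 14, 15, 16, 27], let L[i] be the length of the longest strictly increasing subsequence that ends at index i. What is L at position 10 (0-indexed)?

dp[i] = 1 + max{dp[j] : j<i, x[j]<x[i]} (or 1 if no such j):
i:      0  1  2  3  4  5  6  7  8  9 10 11 12
x[i]:  14 15 18 17 21 10 24 12 14 14 15 16 27
dp:     1  2  3  3  4  1  5  2  3  3  4  5  6
At index 10 the value is 4.

4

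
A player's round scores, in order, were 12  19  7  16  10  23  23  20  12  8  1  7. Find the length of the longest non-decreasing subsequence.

4

Let dp[i] be the length of the longest such subsequence ending at index i:
i:      1  2  3  4  5  6  7  8  9 10 11 12
a[i]:  12 19  7 16 10 23 23 20 12  8  1  7
dp:     1  2  1  2  2  3  4  3  3  2  1  2
Maximum dp value is 4.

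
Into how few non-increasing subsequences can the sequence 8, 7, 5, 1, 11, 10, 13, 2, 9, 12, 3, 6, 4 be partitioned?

4

Place each on the leftmost legal pile:
8 → new pile 1 (tops now [8])
7 → pile 1 (tops now [7])
5 → pile 1 (tops now [5])
1 → pile 1 (tops now [1])
11 → new pile 2 (tops now [1, 11])
10 → pile 2 (tops now [1, 10])
13 → new pile 3 (tops now [1, 10, 13])
2 → pile 2 (tops now [1, 2, 13])
9 → pile 3 (tops now [1, 2, 9])
12 → new pile 4 (tops now [1, 2, 9, 12])
3 → pile 3 (tops now [1, 2, 3, 12])
6 → pile 4 (tops now [1, 2, 3, 6])
4 → pile 4 (tops now [1, 2, 3, 4])
Four piles.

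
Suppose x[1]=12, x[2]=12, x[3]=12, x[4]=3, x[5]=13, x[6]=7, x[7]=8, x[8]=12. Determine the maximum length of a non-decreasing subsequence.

4

Track the smallest tail for each achievable length (allowing ties):
12 → extends → [12]
12 → extends → [12, 12]
12 → extends → [12, 12, 12]
3 → replaces 12 → [3, 12, 12]
13 → extends → [3, 12, 12, 13]
7 → replaces 12 → [3, 7, 12, 13]
8 → replaces 12 → [3, 7, 8, 13]
12 → replaces 13 → [3, 7, 8, 12]
Four tails, so the longest non-decreasing subsequence has length 4 (e.g. 12, 12, 12, 13).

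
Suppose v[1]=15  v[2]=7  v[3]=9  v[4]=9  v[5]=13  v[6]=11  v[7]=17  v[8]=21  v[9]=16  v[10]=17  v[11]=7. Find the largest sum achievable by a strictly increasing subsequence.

67

Let S[i] be the best sum of a strictly increasing subsequence ending at i:
i:      1  2  3  4  5  6  7  8  9 10 11
v[i]:  15  7  9  9 13 11 17 21 16 17  7
S:     15  7 16 16 29 27 46 67 45 62  7
Maximum is 67 (e.g. 7 + 9 + 13 + 17 + 21).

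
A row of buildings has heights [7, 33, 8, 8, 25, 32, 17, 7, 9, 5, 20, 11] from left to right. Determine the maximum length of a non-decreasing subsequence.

5

Track the smallest tail for each achievable length (allowing ties):
7 → extends → [7]
33 → extends → [7, 33]
8 → replaces 33 → [7, 8]
8 → extends → [7, 8, 8]
25 → extends → [7, 8, 8, 25]
32 → extends → [7, 8, 8, 25, 32]
17 → replaces 25 → [7, 8, 8, 17, 32]
7 → replaces 8 → [7, 7, 8, 17, 32]
9 → replaces 17 → [7, 7, 8, 9, 32]
5 → replaces 7 → [5, 7, 8, 9, 32]
20 → replaces 32 → [5, 7, 8, 9, 20]
11 → replaces 20 → [5, 7, 8, 9, 11]
Five tails, so the longest non-decreasing subsequence has length 5 (e.g. 7, 8, 8, 25, 32).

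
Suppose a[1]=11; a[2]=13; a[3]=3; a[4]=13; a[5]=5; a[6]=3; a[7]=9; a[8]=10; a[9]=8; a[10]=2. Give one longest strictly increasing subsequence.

Patience tails give the LIS length; then backtrack through the dp parents:
11 → extends → [11]
13 → extends → [11, 13]
3 → replaces 11 → [3, 13]
13 → already a tail → [3, 13]
5 → replaces 13 → [3, 5]
3 → already a tail → [3, 5]
9 → extends → [3, 5, 9]
10 → extends → [3, 5, 9, 10]
8 → replaces 9 → [3, 5, 8, 10]
2 → replaces 3 → [2, 5, 8, 10]
Length 4; one witness is 3, 5, 9, 10.

3, 5, 9, 10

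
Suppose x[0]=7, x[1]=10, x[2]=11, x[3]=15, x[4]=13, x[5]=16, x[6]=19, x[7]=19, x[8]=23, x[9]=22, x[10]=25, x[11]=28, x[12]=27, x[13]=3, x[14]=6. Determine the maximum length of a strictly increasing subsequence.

9

Track the smallest tail for each achievable length (strict):
7 → extends → [7]
10 → extends → [7, 10]
11 → extends → [7, 10, 11]
15 → extends → [7, 10, 11, 15]
13 → replaces 15 → [7, 10, 11, 13]
16 → extends → [7, 10, 11, 13, 16]
19 → extends → [7, 10, 11, 13, 16, 19]
19 → already a tail → [7, 10, 11, 13, 16, 19]
23 → extends → [7, 10, 11, 13, 16, 19, 23]
22 → replaces 23 → [7, 10, 11, 13, 16, 19, 22]
25 → extends → [7, 10, 11, 13, 16, 19, 22, 25]
28 → extends → [7, 10, 11, 13, 16, 19, 22, 25, 28]
27 → replaces 28 → [7, 10, 11, 13, 16, 19, 22, 25, 27]
3 → replaces 7 → [3, 10, 11, 13, 16, 19, 22, 25, 27]
6 → replaces 10 → [3, 6, 11, 13, 16, 19, 22, 25, 27]
Nine tails, so the longest strictly increasing subsequence has length 9 (e.g. 7, 10, 11, 15, 16, 19, 23, 25, 28).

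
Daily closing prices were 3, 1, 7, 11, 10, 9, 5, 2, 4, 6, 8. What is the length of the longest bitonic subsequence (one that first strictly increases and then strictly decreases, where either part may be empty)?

inc[i] = longest strictly increasing subsequence ending at i; dec[i] = longest strictly decreasing subsequence starting at i:
i:      1  2  3  4  5  6  7  8  9 10 11
a[i]:   3  1  7 11 10  9  5  2  4  6  8
inc:    1  1  2  3  3  3  2  2  3  4  5
dec:    2  1  3  5  4  3  2  1  1  1  1
Best peak at i=4 (value 11): inc=3, dec=5, length 3+5−1 = 7.

7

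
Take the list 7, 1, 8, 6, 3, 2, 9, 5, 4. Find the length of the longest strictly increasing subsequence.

3

Let dp[i] be the length of the longest such subsequence ending at index i:
i:     1 2 3 4 5 6 7 8 9
a[i]:  7 1 8 6 3 2 9 5 4
dp:    1 1 2 2 2 2 3 3 3
Maximum dp value is 3.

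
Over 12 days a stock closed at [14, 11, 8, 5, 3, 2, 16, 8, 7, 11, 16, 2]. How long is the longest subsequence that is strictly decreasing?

6

Negate each value so 'decreasing' becomes 'increasing', then run patience tails on the negated sequence:
-14 → extends → [-14]
-11 → extends → [-14, -11]
-8 → extends → [-14, -11, -8]
-5 → extends → [-14, -11, -8, -5]
-3 → extends → [-14, -11, -8, -5, -3]
-2 → extends → [-14, -11, -8, -5, -3, -2]
-16 → replaces -14 → [-16, -11, -8, -5, -3, -2]
-8 → already a tail → [-16, -11, -8, -5, -3, -2]
-7 → replaces -5 → [-16, -11, -8, -7, -3, -2]
-11 → already a tail → [-16, -11, -8, -7, -3, -2]
-16 → already a tail → [-16, -11, -8, -7, -3, -2]
-2 → already a tail → [-16, -11, -8, -7, -3, -2]
Six tails, so the longest strictly decreasing subsequence of the original has length 6.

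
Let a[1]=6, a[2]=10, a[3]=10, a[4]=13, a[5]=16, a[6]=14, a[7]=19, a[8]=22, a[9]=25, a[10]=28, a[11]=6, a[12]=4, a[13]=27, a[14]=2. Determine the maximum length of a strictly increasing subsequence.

8

Track the smallest tail for each achievable length (strict):
6 → extends → [6]
10 → extends → [6, 10]
10 → already a tail → [6, 10]
13 → extends → [6, 10, 13]
16 → extends → [6, 10, 13, 16]
14 → replaces 16 → [6, 10, 13, 14]
19 → extends → [6, 10, 13, 14, 19]
22 → extends → [6, 10, 13, 14, 19, 22]
25 → extends → [6, 10, 13, 14, 19, 22, 25]
28 → extends → [6, 10, 13, 14, 19, 22, 25, 28]
6 → already a tail → [6, 10, 13, 14, 19, 22, 25, 28]
4 → replaces 6 → [4, 10, 13, 14, 19, 22, 25, 28]
27 → replaces 28 → [4, 10, 13, 14, 19, 22, 25, 27]
2 → replaces 4 → [2, 10, 13, 14, 19, 22, 25, 27]
Eight tails, so the longest strictly increasing subsequence has length 8 (e.g. 6, 10, 13, 16, 19, 22, 25, 28).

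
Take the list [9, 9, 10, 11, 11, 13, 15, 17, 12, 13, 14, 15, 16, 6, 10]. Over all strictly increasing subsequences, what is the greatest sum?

100

Let S[i] be the best sum of a strictly increasing subsequence ending at i:
i:       1   2   3   4   5   6   7   8   9  10  11  12  13  14  15
a[i]:    9   9  10  11  11  13  15  17  12  13  14  15  16   6  10
S:       9   9  19  30  30  43  58  75  42  55  69  84 100   6  19
Maximum is 100 (e.g. 9 + 10 + 11 + 12 + 13 + 14 + 15 + 16).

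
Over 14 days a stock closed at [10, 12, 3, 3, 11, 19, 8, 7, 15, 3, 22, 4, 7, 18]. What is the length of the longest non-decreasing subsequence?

Track the smallest tail for each achievable length (allowing ties):
10 → extends → [10]
12 → extends → [10, 12]
3 → replaces 10 → [3, 12]
3 → replaces 12 → [3, 3]
11 → extends → [3, 3, 11]
19 → extends → [3, 3, 11, 19]
8 → replaces 11 → [3, 3, 8, 19]
7 → replaces 8 → [3, 3, 7, 19]
15 → replaces 19 → [3, 3, 7, 15]
3 → replaces 7 → [3, 3, 3, 15]
22 → extends → [3, 3, 3, 15, 22]
4 → replaces 15 → [3, 3, 3, 4, 22]
7 → replaces 22 → [3, 3, 3, 4, 7]
18 → extends → [3, 3, 3, 4, 7, 18]
Six tails, so the longest non-decreasing subsequence has length 6 (e.g. 3, 3, 3, 4, 7, 18).

6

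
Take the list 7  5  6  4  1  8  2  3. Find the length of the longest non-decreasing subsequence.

3

Let dp[i] be the length of the longest such subsequence ending at index i:
i:     1 2 3 4 5 6 7 8
a[i]:  7 5 6 4 1 8 2 3
dp:    1 1 2 1 1 3 2 3
Maximum dp value is 3.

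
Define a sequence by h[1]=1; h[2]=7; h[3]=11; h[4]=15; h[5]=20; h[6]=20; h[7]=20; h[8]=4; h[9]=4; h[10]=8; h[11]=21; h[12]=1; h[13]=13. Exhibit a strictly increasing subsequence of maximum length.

Patience tails give the LIS length; then backtrack through the dp parents:
1 → extends → [1]
7 → extends → [1, 7]
11 → extends → [1, 7, 11]
15 → extends → [1, 7, 11, 15]
20 → extends → [1, 7, 11, 15, 20]
20 → already a tail → [1, 7, 11, 15, 20]
20 → already a tail → [1, 7, 11, 15, 20]
4 → replaces 7 → [1, 4, 11, 15, 20]
4 → already a tail → [1, 4, 11, 15, 20]
8 → replaces 11 → [1, 4, 8, 15, 20]
21 → extends → [1, 4, 8, 15, 20, 21]
1 → already a tail → [1, 4, 8, 15, 20, 21]
13 → replaces 15 → [1, 4, 8, 13, 20, 21]
Length 6; one witness is 1, 7, 11, 15, 20, 21.

1, 7, 11, 15, 20, 21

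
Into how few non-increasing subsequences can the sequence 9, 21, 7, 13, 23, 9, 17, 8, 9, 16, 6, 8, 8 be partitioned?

4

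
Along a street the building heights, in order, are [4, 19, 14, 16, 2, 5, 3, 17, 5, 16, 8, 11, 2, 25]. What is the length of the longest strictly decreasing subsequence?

5

Let dp[i] be the longest strictly decreasing subsequence ending at i:
i:      1  2  3  4  5  6  7  8  9 10 11 12 13 14
a[i]:   4 19 14 16  2  5  3 17  5 16  8 11  2 25
dp:     1  1  2  2  3  3  4  2  3  3  4  4  5  1
Maximum is 5.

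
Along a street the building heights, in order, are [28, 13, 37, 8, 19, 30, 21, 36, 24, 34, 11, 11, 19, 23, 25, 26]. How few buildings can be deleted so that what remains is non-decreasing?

Fewest deletions = n − (longest non-decreasing subsequence).
Patience tails:
28 → extends → [28]
13 → replaces 28 → [13]
37 → extends → [13, 37]
8 → replaces 13 → [8, 37]
19 → replaces 37 → [8, 19]
30 → extends → [8, 19, 30]
21 → replaces 30 → [8, 19, 21]
36 → extends → [8, 19, 21, 36]
24 → replaces 36 → [8, 19, 21, 24]
34 → extends → [8, 19, 21, 24, 34]
11 → replaces 19 → [8, 11, 21, 24, 34]
11 → replaces 21 → [8, 11, 11, 24, 34]
19 → replaces 24 → [8, 11, 11, 19, 34]
23 → replaces 34 → [8, 11, 11, 19, 23]
25 → extends → [8, 11, 11, 19, 23, 25]
26 → extends → [8, 11, 11, 19, 23, 25, 26]
Longest non-decreasing subsequence has length 7, so deletions = 16 − 7 = 9.

9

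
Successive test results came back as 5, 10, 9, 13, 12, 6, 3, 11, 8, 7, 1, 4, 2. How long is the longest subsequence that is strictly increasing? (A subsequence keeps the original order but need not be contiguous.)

3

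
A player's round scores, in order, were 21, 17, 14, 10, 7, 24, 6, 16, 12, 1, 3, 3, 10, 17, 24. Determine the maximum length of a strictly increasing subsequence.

Track the smallest tail for each achievable length (strict):
21 → extends → [21]
17 → replaces 21 → [17]
14 → replaces 17 → [14]
10 → replaces 14 → [10]
7 → replaces 10 → [7]
24 → extends → [7, 24]
6 → replaces 7 → [6, 24]
16 → replaces 24 → [6, 16]
12 → replaces 16 → [6, 12]
1 → replaces 6 → [1, 12]
3 → replaces 12 → [1, 3]
3 → already a tail → [1, 3]
10 → extends → [1, 3, 10]
17 → extends → [1, 3, 10, 17]
24 → extends → [1, 3, 10, 17, 24]
Five tails, so the longest strictly increasing subsequence has length 5 (e.g. 1, 3, 10, 17, 24).

5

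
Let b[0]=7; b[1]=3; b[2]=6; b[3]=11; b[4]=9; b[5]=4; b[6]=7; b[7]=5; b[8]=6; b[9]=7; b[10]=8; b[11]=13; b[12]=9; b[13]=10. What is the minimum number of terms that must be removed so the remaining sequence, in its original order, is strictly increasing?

Fewest deletions = n − (longest strictly increasing subsequence).
Patience tails:
7 → extends → [7]
3 → replaces 7 → [3]
6 → extends → [3, 6]
11 → extends → [3, 6, 11]
9 → replaces 11 → [3, 6, 9]
4 → replaces 6 → [3, 4, 9]
7 → replaces 9 → [3, 4, 7]
5 → replaces 7 → [3, 4, 5]
6 → extends → [3, 4, 5, 6]
7 → extends → [3, 4, 5, 6, 7]
8 → extends → [3, 4, 5, 6, 7, 8]
13 → extends → [3, 4, 5, 6, 7, 8, 13]
9 → replaces 13 → [3, 4, 5, 6, 7, 8, 9]
10 → extends → [3, 4, 5, 6, 7, 8, 9, 10]
Longest strictly increasing subsequence has length 8, so deletions = 14 − 8 = 6.

6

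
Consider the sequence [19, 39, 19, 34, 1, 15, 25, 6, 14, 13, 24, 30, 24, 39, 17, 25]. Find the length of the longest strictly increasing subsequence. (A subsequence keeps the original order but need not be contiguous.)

6

Track the smallest tail for each achievable length (strict):
19 → extends → [19]
39 → extends → [19, 39]
19 → already a tail → [19, 39]
34 → replaces 39 → [19, 34]
1 → replaces 19 → [1, 34]
15 → replaces 34 → [1, 15]
25 → extends → [1, 15, 25]
6 → replaces 15 → [1, 6, 25]
14 → replaces 25 → [1, 6, 14]
13 → replaces 14 → [1, 6, 13]
24 → extends → [1, 6, 13, 24]
30 → extends → [1, 6, 13, 24, 30]
24 → already a tail → [1, 6, 13, 24, 30]
39 → extends → [1, 6, 13, 24, 30, 39]
17 → replaces 24 → [1, 6, 13, 17, 30, 39]
25 → replaces 30 → [1, 6, 13, 17, 25, 39]
Six tails, so the longest strictly increasing subsequence has length 6 (e.g. 1, 6, 14, 24, 30, 39).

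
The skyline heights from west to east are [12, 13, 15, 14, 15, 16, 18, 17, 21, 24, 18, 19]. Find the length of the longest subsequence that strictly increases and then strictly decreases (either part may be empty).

inc[i] = longest strictly increasing subsequence ending at i; dec[i] = longest strictly decreasing subsequence starting at i:
i:      1  2  3  4  5  6  7  8  9 10 11 12
a[i]:  12 13 15 14 15 16 18 17 21 24 18 19
inc:    1  2  3  3  4  5  6  6  7  8  7  8
dec:    1  1  2  1  1  1  2  1  2  2  1  1
Best peak at i=10 (value 24): inc=8, dec=2, length 8+2−1 = 9.

9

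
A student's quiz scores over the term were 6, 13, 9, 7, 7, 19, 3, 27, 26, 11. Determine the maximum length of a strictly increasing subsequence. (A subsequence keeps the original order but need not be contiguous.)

Track the smallest tail for each achievable length (strict):
6 → extends → [6]
13 → extends → [6, 13]
9 → replaces 13 → [6, 9]
7 → replaces 9 → [6, 7]
7 → already a tail → [6, 7]
19 → extends → [6, 7, 19]
3 → replaces 6 → [3, 7, 19]
27 → extends → [3, 7, 19, 27]
26 → replaces 27 → [3, 7, 19, 26]
11 → replaces 19 → [3, 7, 11, 26]
Four tails, so the longest strictly increasing subsequence has length 4 (e.g. 6, 13, 19, 27).

4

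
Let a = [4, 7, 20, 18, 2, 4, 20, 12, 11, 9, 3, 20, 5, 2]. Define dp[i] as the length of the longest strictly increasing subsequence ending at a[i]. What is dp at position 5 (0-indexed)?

dp[i] = 1 + max{dp[j] : j<i, a[j]<a[i]} (or 1 if no such j):
i:      0  1  2  3  4  5  6  7  8  9 10 11 12 13
a[i]:   4  7 20 18  2  4 20 12 11  9  3 20  5  2
dp:     1  2  3  3  1  2  4  3  3  3  2  4  3  1
At index 5 the value is 2.

2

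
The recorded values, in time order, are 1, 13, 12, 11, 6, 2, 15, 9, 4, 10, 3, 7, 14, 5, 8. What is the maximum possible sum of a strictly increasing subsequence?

40

Let S[i] be the best sum of a strictly increasing subsequence ending at i:
i:      1  2  3  4  5  6  7  8  9 10 11 12 13 14 15
a[i]:   1 13 12 11  6  2 15  9  4 10  3  7 14  5  8
S:      1 14 13 12  7  3 29 16  7 26  6 14 40 12 22
Maximum is 40 (e.g. 1 + 6 + 9 + 10 + 14).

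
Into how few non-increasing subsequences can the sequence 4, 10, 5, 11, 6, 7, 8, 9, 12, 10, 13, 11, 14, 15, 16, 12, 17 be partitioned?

12

Place each on the leftmost legal pile:
4 → new pile 1 (tops now [4])
10 → new pile 2 (tops now [4, 10])
5 → pile 2 (tops now [4, 5])
11 → new pile 3 (tops now [4, 5, 11])
6 → pile 3 (tops now [4, 5, 6])
7 → new pile 4 (tops now [4, 5, 6, 7])
8 → new pile 5 (tops now [4, 5, 6, 7, 8])
9 → new pile 6 (tops now [4, 5, 6, 7, 8, 9])
12 → new pile 7 (tops now [4, 5, 6, 7, 8, 9, 12])
10 → pile 7 (tops now [4, 5, 6, 7, 8, 9, 10])
13 → new pile 8 (tops now [4, 5, 6, 7, 8, 9, 10, 13])
11 → pile 8 (tops now [4, 5, 6, 7, 8, 9, 10, 11])
14 → new pile 9 (tops now [4, 5, 6, 7, 8, 9, 10, 11, 14])
15 → new pile 10 (tops now [4, 5, 6, 7, 8, 9, 10, 11, 14, 15])
16 → new pile 11 (tops now [4, 5, 6, 7, 8, 9, 10, 11, 14, 15, 16])
12 → pile 9 (tops now [4, 5, 6, 7, 8, 9, 10, 11, 12, 15, 16])
17 → new pile 12 (tops now [4, 5, 6, 7, 8, 9, 10, 11, 12, 15, 16, 17])
Twelve piles.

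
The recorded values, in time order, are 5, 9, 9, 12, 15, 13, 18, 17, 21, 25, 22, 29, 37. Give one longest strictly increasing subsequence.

Patience tails give the LIS length; then backtrack through the dp parents:
5 → extends → [5]
9 → extends → [5, 9]
9 → already a tail → [5, 9]
12 → extends → [5, 9, 12]
15 → extends → [5, 9, 12, 15]
13 → replaces 15 → [5, 9, 12, 13]
18 → extends → [5, 9, 12, 13, 18]
17 → replaces 18 → [5, 9, 12, 13, 17]
21 → extends → [5, 9, 12, 13, 17, 21]
25 → extends → [5, 9, 12, 13, 17, 21, 25]
22 → replaces 25 → [5, 9, 12, 13, 17, 21, 22]
29 → extends → [5, 9, 12, 13, 17, 21, 22, 29]
37 → extends → [5, 9, 12, 13, 17, 21, 22, 29, 37]
Length 9; one witness is 5, 9, 12, 15, 18, 21, 25, 29, 37.

5, 9, 12, 15, 18, 21, 25, 29, 37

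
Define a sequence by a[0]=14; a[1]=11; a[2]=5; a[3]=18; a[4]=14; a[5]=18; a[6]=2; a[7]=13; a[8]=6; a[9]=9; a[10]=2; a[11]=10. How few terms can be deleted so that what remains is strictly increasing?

Fewest deletions = n − (longest strictly increasing subsequence).
Patience tails:
14 → extends → [14]
11 → replaces 14 → [11]
5 → replaces 11 → [5]
18 → extends → [5, 18]
14 → replaces 18 → [5, 14]
18 → extends → [5, 14, 18]
2 → replaces 5 → [2, 14, 18]
13 → replaces 14 → [2, 13, 18]
6 → replaces 13 → [2, 6, 18]
9 → replaces 18 → [2, 6, 9]
2 → already a tail → [2, 6, 9]
10 → extends → [2, 6, 9, 10]
Longest strictly increasing subsequence has length 4, so deletions = 12 − 4 = 8.

8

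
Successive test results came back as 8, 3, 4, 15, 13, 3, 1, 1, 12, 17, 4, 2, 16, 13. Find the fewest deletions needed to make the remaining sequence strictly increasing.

Fewest deletions = n − (longest strictly increasing subsequence).
i:      1  2  3  4  5  6  7  8  9 10 11 12 13 14
a[i]:   8  3  4 15 13  3  1  1 12 17  4  2 16 13
dp:     1  1  2  3  3  1  1  1  3  4  2  2  4  4
max dp = 4, so deletions = 14 − 4 = 10.

10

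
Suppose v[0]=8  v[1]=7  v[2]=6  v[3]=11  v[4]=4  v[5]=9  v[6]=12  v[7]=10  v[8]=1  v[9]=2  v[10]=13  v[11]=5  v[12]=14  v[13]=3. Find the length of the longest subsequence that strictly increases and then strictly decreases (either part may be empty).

inc[i] = longest strictly increasing subsequence ending at i; dec[i] = longest strictly decreasing subsequence starting at i:
i:      0  1  2  3  4  5  6  7  8  9 10 11 12 13
v[i]:   8  7  6 11  4  9 12 10  1  2 13  5 14  3
inc:    1  1  1  2  1  2  3  3  1  2  4  3  5  3
dec:    5  4  3  4  2  3  4  3  1  1  3  2  2  1
Best peak at i=6 (value 12): inc=3, dec=4, length 3+4−1 = 6.

6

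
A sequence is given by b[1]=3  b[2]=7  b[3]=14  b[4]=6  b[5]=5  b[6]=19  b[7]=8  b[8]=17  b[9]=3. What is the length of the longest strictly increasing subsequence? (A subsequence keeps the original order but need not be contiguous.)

4

Track the smallest tail for each achievable length (strict):
3 → extends → [3]
7 → extends → [3, 7]
14 → extends → [3, 7, 14]
6 → replaces 7 → [3, 6, 14]
5 → replaces 6 → [3, 5, 14]
19 → extends → [3, 5, 14, 19]
8 → replaces 14 → [3, 5, 8, 19]
17 → replaces 19 → [3, 5, 8, 17]
3 → already a tail → [3, 5, 8, 17]
Four tails, so the longest strictly increasing subsequence has length 4 (e.g. 3, 7, 14, 19).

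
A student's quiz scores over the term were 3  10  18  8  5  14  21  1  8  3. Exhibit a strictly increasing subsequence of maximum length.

3, 10, 18, 21

Patience tails give the LIS length; then backtrack through the dp parents:
3 → extends → [3]
10 → extends → [3, 10]
18 → extends → [3, 10, 18]
8 → replaces 10 → [3, 8, 18]
5 → replaces 8 → [3, 5, 18]
14 → replaces 18 → [3, 5, 14]
21 → extends → [3, 5, 14, 21]
1 → replaces 3 → [1, 5, 14, 21]
8 → replaces 14 → [1, 5, 8, 21]
3 → replaces 5 → [1, 3, 8, 21]
Length 4; one witness is 3, 10, 18, 21.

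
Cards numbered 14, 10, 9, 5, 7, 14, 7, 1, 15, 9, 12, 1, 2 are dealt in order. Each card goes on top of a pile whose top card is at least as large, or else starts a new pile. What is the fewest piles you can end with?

Place each on the leftmost legal pile:
14 → new pile 1 (tops now [14])
10 → pile 1 (tops now [10])
9 → pile 1 (tops now [9])
5 → pile 1 (tops now [5])
7 → new pile 2 (tops now [5, 7])
14 → new pile 3 (tops now [5, 7, 14])
7 → pile 2 (tops now [5, 7, 14])
1 → pile 1 (tops now [1, 7, 14])
15 → new pile 4 (tops now [1, 7, 14, 15])
9 → pile 3 (tops now [1, 7, 9, 15])
12 → pile 4 (tops now [1, 7, 9, 12])
1 → pile 1 (tops now [1, 7, 9, 12])
2 → pile 2 (tops now [1, 2, 9, 12])
Four piles.

4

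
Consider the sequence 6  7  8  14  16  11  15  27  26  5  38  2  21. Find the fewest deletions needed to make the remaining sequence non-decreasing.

Fewest deletions = n − (longest non-decreasing subsequence).
i:      1  2  3  4  5  6  7  8  9 10 11 12 13
a[i]:   6  7  8 14 16 11 15 27 26  5 38  2 21
dp:     1  2  3  4  5  4  5  6  6  1  7  1  6
max dp = 7, so deletions = 13 − 7 = 6.

6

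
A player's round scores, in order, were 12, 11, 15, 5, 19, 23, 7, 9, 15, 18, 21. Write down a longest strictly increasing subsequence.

5, 7, 9, 15, 18, 21

Patience tails give the LIS length; then backtrack through the dp parents:
12 → extends → [12]
11 → replaces 12 → [11]
15 → extends → [11, 15]
5 → replaces 11 → [5, 15]
19 → extends → [5, 15, 19]
23 → extends → [5, 15, 19, 23]
7 → replaces 15 → [5, 7, 19, 23]
9 → replaces 19 → [5, 7, 9, 23]
15 → replaces 23 → [5, 7, 9, 15]
18 → extends → [5, 7, 9, 15, 18]
21 → extends → [5, 7, 9, 15, 18, 21]
Length 6; one witness is 5, 7, 9, 15, 18, 21.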